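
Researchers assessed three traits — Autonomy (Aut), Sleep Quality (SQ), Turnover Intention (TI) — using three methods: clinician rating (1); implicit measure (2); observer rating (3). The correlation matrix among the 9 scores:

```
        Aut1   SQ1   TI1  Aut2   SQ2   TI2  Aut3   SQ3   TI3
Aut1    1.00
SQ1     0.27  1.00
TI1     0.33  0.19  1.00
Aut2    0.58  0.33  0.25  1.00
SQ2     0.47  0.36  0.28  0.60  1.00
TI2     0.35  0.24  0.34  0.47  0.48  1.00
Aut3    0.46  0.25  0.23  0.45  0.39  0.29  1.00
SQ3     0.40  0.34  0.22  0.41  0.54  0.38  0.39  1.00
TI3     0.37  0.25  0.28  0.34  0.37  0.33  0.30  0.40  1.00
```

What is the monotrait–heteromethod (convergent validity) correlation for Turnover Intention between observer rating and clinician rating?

0.28

Same trait (TI), different methods: r(TI3, TI1) = 0.28.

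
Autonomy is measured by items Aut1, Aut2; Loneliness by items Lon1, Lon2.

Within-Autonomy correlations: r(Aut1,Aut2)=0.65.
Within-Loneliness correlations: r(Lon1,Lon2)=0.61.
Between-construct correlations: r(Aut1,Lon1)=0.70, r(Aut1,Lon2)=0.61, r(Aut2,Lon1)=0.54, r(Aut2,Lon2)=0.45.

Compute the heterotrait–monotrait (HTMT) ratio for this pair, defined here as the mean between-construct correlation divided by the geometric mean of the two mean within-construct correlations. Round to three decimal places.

Mean heterotrait r = 2.30/4 = 0.5750.
Mean within-Aut = 0.65/1 = 0.6500; mean within-Lon = 0.61/1 = 0.6100.
Geometric mean = √(0.6500 × 0.6100) = 0.6297.
HTMT = 0.5750 / 0.6297 = 0.913.

0.913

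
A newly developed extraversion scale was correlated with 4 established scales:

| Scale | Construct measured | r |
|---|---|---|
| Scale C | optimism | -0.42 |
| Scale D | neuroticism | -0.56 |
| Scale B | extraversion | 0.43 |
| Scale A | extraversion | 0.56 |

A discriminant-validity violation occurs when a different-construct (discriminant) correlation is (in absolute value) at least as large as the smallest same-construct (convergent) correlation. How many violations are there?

1

Convergent (same construct = extraversion): Scale B, Scale A.
Smallest convergent = 0.43. Discriminant |r|: 0.42, 0.56; count ≥ 0.43 → 1.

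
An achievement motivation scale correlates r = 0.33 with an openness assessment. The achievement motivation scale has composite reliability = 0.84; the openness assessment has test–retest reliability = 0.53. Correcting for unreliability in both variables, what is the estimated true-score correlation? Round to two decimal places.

0.49

r_true = r_obs / √(r_xx · r_yy) = 0.33 / √(0.84 × 0.53) = 0.33 / √0.4452 = 0.33 / 0.6672 ≈ 0.49.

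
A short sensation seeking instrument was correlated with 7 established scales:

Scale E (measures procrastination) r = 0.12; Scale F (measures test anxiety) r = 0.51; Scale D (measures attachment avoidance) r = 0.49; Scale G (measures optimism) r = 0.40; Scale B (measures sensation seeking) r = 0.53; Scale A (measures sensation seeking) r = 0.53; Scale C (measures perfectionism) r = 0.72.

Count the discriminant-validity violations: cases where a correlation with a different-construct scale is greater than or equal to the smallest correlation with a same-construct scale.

1

Convergent (same construct = sensation seeking): Scale B, Scale A.
Smallest convergent = 0.53. Discriminant values: 0.12, 0.51, 0.49, 0.40, 0.72; count ≥ 0.53 → 1.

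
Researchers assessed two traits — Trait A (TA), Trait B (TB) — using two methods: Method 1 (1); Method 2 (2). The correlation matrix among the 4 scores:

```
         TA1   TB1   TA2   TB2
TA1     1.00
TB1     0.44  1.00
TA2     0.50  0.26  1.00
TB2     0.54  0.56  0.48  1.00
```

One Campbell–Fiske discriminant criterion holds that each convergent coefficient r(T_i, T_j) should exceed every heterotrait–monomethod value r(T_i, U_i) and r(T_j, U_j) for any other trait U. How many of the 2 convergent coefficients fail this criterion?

0

Checking each validity diagonal entry against its comparison values:
TA (methods 1·2): 0.50 vs {0.44, 0.48} → pass.
TB (methods 1·2): 0.56 vs {0.44, 0.48} → pass.
0 of 2 fail.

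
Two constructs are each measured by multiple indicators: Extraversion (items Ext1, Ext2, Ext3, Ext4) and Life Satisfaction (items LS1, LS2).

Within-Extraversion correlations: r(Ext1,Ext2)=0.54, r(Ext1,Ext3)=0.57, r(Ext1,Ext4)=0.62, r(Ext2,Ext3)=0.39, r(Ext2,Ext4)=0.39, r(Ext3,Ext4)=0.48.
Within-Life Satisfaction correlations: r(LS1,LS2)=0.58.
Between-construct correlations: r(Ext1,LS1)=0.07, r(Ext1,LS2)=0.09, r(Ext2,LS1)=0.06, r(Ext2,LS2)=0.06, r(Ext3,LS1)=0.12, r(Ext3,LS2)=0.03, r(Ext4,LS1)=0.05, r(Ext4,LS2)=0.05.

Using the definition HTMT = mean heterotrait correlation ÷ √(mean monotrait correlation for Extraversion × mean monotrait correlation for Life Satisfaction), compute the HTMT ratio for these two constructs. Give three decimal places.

Mean heterotrait r = 0.53/8 = 0.0663.
Mean within-Ext = 2.99/6 = 0.4983; mean within-LS = 0.58/1 = 0.5800.
Geometric mean = √(0.4983 × 0.5800) = 0.5376.
HTMT = 0.0663 / 0.5376 = 0.123.

0.123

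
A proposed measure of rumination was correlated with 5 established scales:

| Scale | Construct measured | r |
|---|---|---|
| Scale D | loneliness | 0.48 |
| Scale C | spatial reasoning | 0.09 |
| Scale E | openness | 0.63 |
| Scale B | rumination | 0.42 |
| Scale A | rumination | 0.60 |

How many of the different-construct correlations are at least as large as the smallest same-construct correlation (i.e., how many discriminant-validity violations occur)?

Convergent (same construct = rumination): Scale B, Scale A.
Smallest convergent = 0.42. Discriminant values: 0.48, 0.09, 0.63; count ≥ 0.42 → 2.

2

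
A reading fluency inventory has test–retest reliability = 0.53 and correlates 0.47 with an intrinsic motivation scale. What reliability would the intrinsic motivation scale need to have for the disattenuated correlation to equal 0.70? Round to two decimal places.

r_true = r_obs / √(r_xx · r_yy) ⇒ 0.70 = 0.47 / √(0.53 · r_yy).
√(0.53 · r_yy) = 0.47 / 0.70 = 0.6714; 0.53 · r_yy = 0.4508; r_yy = 0.4508 / 0.53 ≈ 0.85.

0.85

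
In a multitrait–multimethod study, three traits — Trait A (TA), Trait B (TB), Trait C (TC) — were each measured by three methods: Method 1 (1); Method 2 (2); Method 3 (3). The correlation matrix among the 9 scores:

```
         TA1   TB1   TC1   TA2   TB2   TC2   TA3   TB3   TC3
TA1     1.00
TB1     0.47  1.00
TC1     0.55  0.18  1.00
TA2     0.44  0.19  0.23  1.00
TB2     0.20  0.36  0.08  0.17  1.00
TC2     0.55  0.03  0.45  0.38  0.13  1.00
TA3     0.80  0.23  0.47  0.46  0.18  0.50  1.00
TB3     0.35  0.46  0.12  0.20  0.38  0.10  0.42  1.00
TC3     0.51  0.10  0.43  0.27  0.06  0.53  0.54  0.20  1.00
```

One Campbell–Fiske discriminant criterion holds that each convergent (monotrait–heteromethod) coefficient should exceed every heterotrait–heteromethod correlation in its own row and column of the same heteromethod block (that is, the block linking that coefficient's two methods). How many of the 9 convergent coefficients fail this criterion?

Checking each validity diagonal entry against its comparison values:
TA (methods 1·2): 0.44 vs {0.20, 0.19, 0.55, 0.23} → fail.
TA (methods 1·3): 0.80 vs {0.35, 0.23, 0.51, 0.47} → pass.
TA (methods 2·3): 0.46 vs {0.20, 0.18, 0.27, 0.50} → fail.
TB (methods 1·2): 0.36 vs {0.19, 0.20, 0.03, 0.08} → pass.
TB (methods 1·3): 0.46 vs {0.23, 0.35, 0.10, 0.12} → pass.
TB (methods 2·3): 0.38 vs {0.18, 0.20, 0.06, 0.10} → pass.
TC (methods 1·2): 0.45 vs {0.23, 0.55, 0.08, 0.03} → fail.
TC (methods 1·3): 0.43 vs {0.47, 0.51, 0.12, 0.10} → fail.
TC (methods 2·3): 0.53 vs {0.50, 0.27, 0.10, 0.06} → pass.
4 of 9 fail.

4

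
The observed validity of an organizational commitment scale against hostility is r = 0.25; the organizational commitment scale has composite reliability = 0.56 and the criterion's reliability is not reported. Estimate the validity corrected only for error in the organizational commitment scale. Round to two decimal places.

Single correction: r_c = r_obs / √r_xx = 0.25 / √0.56 = 0.25 / 0.7483 ≈ 0.33.

0.33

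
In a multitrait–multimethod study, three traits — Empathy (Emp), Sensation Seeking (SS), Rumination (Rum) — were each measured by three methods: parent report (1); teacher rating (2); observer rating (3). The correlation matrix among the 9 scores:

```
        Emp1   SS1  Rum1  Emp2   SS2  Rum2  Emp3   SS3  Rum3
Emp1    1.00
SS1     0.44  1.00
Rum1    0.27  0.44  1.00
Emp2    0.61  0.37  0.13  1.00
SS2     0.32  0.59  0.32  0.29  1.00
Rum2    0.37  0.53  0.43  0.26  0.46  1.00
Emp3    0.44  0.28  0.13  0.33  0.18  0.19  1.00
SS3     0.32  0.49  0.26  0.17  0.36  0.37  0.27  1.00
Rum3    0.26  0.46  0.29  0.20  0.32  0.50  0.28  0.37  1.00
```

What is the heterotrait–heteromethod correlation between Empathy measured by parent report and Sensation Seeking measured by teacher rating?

Different traits and methods: r(Emp1, SS2) = 0.32.

0.32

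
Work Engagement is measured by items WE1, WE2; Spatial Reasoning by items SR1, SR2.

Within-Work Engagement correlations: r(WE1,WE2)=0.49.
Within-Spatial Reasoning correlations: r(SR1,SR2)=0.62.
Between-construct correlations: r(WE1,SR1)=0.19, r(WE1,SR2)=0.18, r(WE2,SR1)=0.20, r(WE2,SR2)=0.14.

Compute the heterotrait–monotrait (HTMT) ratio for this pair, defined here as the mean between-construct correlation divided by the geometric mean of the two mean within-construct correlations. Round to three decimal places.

Mean heterotrait r = 0.71/4 = 0.1775.
Mean within-WE = 0.49/1 = 0.4900; mean within-SR = 0.62/1 = 0.6200.
Geometric mean = √(0.4900 × 0.6200) = 0.5512.
HTMT = 0.1775 / 0.5512 = 0.322.

0.322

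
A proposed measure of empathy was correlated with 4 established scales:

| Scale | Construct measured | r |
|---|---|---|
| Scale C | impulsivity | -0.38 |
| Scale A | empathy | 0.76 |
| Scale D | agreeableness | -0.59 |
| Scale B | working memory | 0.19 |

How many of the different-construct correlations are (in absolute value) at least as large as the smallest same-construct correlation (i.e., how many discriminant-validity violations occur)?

Convergent (same construct = empathy): Scale A.
Smallest convergent = 0.76. Discriminant |r|: 0.38, 0.59, 0.19; count ≥ 0.76 → 0.

0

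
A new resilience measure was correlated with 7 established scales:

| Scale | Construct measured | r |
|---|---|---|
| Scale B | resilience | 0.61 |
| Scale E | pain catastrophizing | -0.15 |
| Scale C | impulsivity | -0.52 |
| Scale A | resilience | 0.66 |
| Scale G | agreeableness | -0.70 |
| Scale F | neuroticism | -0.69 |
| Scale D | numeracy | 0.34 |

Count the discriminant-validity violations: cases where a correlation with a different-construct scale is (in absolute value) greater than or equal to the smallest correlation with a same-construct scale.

Convergent (same construct = resilience): Scale B, Scale A.
Smallest convergent = 0.61. Discriminant |r|: 0.15, 0.52, 0.70, 0.69, 0.34; count ≥ 0.61 → 2.

2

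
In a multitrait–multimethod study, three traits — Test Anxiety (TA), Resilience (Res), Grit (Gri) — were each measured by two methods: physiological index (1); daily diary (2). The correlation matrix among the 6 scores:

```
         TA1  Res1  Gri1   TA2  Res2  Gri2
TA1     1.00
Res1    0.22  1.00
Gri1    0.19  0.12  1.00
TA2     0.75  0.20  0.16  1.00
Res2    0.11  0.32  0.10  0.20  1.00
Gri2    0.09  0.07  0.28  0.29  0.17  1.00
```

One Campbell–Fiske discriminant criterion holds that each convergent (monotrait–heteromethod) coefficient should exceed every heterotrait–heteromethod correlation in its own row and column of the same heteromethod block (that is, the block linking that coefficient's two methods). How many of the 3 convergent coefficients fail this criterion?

Convergent coefficients and their comparison sets:
TA (methods 1·2): 0.75 vs {0.11, 0.20, 0.09, 0.16} → pass.
Res (methods 1·2): 0.32 vs {0.20, 0.11, 0.07, 0.10} → pass.
Gri (methods 1·2): 0.28 vs {0.16, 0.09, 0.10, 0.07} → pass.
0 of 3 fail.

0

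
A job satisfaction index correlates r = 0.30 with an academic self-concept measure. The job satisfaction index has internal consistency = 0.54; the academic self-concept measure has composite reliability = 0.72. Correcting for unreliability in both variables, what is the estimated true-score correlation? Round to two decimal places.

r_true = r_obs / √(r_xx · r_yy) = 0.30 / √(0.54 × 0.72) = 0.30 / √0.3888 = 0.30 / 0.6235 ≈ 0.48.

0.48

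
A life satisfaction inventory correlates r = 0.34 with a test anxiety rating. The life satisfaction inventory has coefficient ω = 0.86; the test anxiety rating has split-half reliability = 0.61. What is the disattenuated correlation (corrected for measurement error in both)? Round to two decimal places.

r_true = r_obs / √(r_xx · r_yy) = 0.34 / √(0.86 × 0.61) = 0.34 / √0.5246 = 0.34 / 0.7243 ≈ 0.47.

0.47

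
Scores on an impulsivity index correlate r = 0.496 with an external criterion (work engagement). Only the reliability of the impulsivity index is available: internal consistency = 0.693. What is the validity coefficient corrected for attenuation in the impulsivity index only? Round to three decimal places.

Single correction: r_c = r_obs / √r_xx = 0.496 / √0.693 = 0.496 / 0.8325 ≈ 0.596.

0.596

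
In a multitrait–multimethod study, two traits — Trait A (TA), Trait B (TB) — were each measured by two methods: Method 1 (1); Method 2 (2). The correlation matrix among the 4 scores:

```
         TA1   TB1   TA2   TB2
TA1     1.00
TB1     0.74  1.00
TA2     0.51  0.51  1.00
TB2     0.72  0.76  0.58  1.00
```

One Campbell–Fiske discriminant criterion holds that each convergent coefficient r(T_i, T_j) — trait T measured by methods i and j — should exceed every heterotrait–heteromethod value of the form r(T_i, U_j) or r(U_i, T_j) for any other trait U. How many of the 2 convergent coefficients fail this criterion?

1

Checking each validity diagonal entry against its comparison values:
TA (methods 1·2): 0.51 vs {0.72, 0.51} → fail.
TB (methods 1·2): 0.76 vs {0.51, 0.72} → pass.
1 of 2 fail.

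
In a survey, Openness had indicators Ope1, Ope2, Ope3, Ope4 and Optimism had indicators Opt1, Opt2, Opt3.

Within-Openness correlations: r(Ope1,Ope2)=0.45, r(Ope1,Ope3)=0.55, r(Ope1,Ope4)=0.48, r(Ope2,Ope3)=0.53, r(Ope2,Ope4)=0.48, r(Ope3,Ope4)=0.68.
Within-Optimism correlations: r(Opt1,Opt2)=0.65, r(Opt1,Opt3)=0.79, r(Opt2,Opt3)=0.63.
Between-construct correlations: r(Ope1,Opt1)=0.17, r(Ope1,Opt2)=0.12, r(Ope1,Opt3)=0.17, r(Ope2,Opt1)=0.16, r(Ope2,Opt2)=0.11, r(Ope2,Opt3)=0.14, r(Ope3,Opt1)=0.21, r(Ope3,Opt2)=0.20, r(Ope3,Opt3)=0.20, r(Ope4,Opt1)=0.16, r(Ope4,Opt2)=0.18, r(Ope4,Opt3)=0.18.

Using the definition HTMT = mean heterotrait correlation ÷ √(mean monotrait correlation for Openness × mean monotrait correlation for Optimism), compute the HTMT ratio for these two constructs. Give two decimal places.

Mean heterotrait r = 2.00/12 = 0.1667.
Mean within-Ope = 3.17/6 = 0.5283; mean within-Opt = 2.07/3 = 0.6900.
Geometric mean = √(0.5283 × 0.6900) = 0.6038.
HTMT = 0.1667 / 0.6038 = 0.28.

0.28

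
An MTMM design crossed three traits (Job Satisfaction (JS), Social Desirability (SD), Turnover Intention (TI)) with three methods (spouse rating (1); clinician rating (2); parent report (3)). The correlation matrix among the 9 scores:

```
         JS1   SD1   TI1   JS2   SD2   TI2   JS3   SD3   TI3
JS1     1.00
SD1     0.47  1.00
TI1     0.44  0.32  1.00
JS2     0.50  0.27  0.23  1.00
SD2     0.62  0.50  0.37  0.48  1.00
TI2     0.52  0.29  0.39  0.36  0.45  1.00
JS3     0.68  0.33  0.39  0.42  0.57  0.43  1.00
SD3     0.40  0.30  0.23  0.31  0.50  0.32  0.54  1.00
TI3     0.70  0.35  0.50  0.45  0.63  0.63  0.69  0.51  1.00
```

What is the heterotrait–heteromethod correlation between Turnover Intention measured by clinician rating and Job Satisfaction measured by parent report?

0.43

Different traits and methods: r(TI2, JS3) = 0.43.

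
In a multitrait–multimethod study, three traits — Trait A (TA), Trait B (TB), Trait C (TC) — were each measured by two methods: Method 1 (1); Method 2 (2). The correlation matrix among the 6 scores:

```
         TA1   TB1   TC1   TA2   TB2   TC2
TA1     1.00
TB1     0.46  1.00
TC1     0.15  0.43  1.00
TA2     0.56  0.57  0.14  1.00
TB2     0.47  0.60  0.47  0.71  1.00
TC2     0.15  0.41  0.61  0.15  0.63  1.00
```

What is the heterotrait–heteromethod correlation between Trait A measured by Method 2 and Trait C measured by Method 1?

Different traits and methods: r(TA2, TC1) = 0.14.

0.14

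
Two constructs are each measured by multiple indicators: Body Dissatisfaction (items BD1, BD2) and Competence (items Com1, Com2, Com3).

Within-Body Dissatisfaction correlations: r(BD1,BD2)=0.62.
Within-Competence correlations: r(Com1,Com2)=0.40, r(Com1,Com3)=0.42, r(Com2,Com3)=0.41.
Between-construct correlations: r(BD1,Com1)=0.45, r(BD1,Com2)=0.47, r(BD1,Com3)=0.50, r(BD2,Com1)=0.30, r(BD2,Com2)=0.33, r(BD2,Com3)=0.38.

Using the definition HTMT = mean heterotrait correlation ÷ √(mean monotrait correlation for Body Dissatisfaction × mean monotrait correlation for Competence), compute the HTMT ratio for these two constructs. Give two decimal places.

0.80

Mean heterotrait r = 2.43/6 = 0.4050.
Mean within-BD = 0.62/1 = 0.6200; mean within-Com = 1.23/3 = 0.4100.
Geometric mean = √(0.6200 × 0.4100) = 0.5042.
HTMT = 0.4050 / 0.5042 = 0.80.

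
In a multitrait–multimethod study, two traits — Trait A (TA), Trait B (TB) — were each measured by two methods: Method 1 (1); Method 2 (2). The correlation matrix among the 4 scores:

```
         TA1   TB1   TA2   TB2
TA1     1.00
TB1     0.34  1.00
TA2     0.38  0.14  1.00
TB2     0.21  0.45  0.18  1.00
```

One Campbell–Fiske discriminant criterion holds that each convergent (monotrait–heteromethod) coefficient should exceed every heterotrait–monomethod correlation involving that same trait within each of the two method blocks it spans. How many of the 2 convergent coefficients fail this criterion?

Convergent coefficients and their comparison sets:
TA (methods 1·2): 0.38 vs {0.34, 0.18} → pass.
TB (methods 1·2): 0.45 vs {0.34, 0.18} → pass.
0 of 2 fail.

0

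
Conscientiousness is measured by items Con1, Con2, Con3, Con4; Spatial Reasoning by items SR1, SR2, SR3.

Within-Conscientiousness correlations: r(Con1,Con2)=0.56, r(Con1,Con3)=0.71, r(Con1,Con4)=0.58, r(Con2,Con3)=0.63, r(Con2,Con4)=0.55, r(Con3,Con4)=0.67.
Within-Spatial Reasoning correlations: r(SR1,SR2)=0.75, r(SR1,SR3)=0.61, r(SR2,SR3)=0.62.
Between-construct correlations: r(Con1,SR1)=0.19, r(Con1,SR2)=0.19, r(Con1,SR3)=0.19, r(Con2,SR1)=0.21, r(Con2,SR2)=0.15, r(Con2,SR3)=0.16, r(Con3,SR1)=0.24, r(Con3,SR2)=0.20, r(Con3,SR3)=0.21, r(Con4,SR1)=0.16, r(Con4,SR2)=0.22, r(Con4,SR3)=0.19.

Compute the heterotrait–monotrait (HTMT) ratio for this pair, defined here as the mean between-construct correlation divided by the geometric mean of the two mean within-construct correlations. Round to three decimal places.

0.302

Between-construct mean = 2.31/12 = 0.1925.
Mean within-Con = 3.70/6 = 0.6167; mean within-SR = 1.98/3 = 0.6600.
Geometric mean = √(0.6167 × 0.6600) = 0.6380.
HTMT = 0.1925 / 0.6380 = 0.302.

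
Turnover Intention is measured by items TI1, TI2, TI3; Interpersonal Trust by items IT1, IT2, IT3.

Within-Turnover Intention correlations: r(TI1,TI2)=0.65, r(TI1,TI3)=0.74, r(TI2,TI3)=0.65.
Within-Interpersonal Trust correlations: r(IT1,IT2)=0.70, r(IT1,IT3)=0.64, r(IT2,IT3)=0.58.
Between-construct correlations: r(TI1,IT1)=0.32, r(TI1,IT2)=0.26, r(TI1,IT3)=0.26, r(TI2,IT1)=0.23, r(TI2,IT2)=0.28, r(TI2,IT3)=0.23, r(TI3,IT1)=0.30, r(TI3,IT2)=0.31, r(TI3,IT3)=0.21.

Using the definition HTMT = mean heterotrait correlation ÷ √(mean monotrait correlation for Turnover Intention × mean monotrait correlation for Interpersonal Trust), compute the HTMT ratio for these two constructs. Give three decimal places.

Mean heterotrait r = 2.40/9 = 0.2667.
Mean within-TI = 2.04/3 = 0.6800; mean within-IT = 1.92/3 = 0.6400.
Geometric mean = √(0.6800 × 0.6400) = 0.6597.
HTMT = 0.2667 / 0.6597 = 0.404.

0.404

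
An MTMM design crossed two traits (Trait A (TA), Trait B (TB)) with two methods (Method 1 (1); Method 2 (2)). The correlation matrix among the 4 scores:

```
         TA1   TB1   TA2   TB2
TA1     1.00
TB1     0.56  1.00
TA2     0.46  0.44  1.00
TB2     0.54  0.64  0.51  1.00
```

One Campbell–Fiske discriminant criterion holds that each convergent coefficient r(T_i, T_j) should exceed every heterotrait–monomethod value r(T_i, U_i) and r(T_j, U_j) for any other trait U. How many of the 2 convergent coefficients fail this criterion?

1

Convergent coefficients and their comparison sets:
TA (methods 1·2): 0.46 vs {0.56, 0.51} → fail.
TB (methods 1·2): 0.64 vs {0.56, 0.51} → pass.
1 of 2 fail.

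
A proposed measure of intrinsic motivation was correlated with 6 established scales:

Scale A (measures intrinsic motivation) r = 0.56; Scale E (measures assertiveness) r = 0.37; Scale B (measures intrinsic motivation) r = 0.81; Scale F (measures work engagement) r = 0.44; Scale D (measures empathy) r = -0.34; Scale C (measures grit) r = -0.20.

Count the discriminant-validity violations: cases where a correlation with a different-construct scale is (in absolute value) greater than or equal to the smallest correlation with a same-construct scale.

Convergent (same construct = intrinsic motivation): Scale A, Scale B.
Smallest convergent = 0.56. Discriminant |r|: 0.37, 0.44, 0.34, 0.20; count ≥ 0.56 → 0.

0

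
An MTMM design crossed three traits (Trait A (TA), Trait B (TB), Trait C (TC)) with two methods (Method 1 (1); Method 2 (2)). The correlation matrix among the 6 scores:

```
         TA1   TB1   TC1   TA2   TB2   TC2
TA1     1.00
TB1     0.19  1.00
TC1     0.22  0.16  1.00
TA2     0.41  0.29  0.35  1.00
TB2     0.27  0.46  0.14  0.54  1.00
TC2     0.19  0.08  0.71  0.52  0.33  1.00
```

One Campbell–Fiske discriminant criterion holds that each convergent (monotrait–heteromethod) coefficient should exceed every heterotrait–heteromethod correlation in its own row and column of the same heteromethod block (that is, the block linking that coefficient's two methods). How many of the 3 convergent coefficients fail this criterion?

0

Checking each validity diagonal entry against its comparison values:
TA (methods 1·2): 0.41 vs {0.27, 0.29, 0.19, 0.35} → pass.
TB (methods 1·2): 0.46 vs {0.29, 0.27, 0.08, 0.14} → pass.
TC (methods 1·2): 0.71 vs {0.35, 0.19, 0.14, 0.08} → pass.
0 of 3 fail.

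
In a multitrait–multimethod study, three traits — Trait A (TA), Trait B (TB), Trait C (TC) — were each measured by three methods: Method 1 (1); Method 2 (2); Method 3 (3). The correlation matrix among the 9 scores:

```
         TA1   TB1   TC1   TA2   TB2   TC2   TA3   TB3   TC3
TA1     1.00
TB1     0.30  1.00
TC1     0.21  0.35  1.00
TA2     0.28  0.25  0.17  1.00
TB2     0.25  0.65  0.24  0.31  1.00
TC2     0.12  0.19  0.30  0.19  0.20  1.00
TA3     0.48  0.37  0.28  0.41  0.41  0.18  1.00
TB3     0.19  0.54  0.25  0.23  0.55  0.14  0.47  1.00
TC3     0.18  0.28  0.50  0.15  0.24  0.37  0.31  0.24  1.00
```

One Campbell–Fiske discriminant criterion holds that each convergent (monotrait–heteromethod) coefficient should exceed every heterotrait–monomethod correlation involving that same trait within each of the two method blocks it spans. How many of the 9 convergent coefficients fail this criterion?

3

Convergent coefficients and their comparison sets:
TA (methods 1·2): 0.28 vs {0.30, 0.31, 0.21, 0.19} → fail.
TA (methods 1·3): 0.48 vs {0.30, 0.47, 0.21, 0.31} → pass.
TA (methods 2·3): 0.41 vs {0.31, 0.47, 0.19, 0.31} → fail.
TB (methods 1·2): 0.65 vs {0.30, 0.31, 0.35, 0.20} → pass.
TB (methods 1·3): 0.54 vs {0.30, 0.47, 0.35, 0.24} → pass.
TB (methods 2·3): 0.55 vs {0.31, 0.47, 0.20, 0.24} → pass.
TC (methods 1·2): 0.30 vs {0.21, 0.19, 0.35, 0.20} → fail.
TC (methods 1·3): 0.50 vs {0.21, 0.31, 0.35, 0.24} → pass.
TC (methods 2·3): 0.37 vs {0.19, 0.31, 0.20, 0.24} → pass.
3 of 9 fail.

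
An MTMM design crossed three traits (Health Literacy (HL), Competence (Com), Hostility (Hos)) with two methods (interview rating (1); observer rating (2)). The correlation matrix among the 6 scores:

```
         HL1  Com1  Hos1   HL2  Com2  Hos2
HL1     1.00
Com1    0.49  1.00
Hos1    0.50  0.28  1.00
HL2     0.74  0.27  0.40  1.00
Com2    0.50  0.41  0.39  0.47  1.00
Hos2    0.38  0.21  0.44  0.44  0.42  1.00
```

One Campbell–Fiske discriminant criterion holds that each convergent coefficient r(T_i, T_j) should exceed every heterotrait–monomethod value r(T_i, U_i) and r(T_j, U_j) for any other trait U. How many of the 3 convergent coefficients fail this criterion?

2

Convergent coefficients and their comparison sets:
HL (methods 1·2): 0.74 vs {0.49, 0.47, 0.50, 0.44} → pass.
Com (methods 1·2): 0.41 vs {0.49, 0.47, 0.28, 0.42} → fail.
Hos (methods 1·2): 0.44 vs {0.50, 0.44, 0.28, 0.42} → fail.
2 of 3 fail.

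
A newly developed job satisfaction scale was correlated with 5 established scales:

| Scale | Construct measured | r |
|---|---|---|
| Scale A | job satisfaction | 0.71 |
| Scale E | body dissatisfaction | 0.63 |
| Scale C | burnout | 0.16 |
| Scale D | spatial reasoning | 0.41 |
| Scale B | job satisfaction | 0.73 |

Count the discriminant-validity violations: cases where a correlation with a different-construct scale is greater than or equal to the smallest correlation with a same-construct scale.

0

Convergent (same construct = job satisfaction): Scale A, Scale B.
Smallest convergent = 0.71. Discriminant values: 0.63, 0.16, 0.41; count ≥ 0.71 → 0.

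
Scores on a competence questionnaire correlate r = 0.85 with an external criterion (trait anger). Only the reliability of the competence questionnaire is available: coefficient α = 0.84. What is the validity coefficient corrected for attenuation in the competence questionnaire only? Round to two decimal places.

Single correction: r_c = r_obs / √r_xx = 0.85 / √0.84 = 0.85 / 0.9165 ≈ 0.93.

0.93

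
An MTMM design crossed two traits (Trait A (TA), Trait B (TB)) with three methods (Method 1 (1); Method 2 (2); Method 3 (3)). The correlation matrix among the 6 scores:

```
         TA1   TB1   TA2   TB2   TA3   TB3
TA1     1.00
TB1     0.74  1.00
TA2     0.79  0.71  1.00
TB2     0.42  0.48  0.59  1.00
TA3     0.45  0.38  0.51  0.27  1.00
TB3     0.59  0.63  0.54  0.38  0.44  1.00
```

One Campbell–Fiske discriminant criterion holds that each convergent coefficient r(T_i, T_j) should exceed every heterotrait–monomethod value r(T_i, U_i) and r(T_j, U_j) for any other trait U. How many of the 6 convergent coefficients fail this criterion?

Checking each validity diagonal entry against its comparison values:
TA (methods 1·2): 0.79 vs {0.74, 0.59} → pass.
TA (methods 1·3): 0.45 vs {0.74, 0.44} → fail.
TA (methods 2·3): 0.51 vs {0.59, 0.44} → fail.
TB (methods 1·2): 0.48 vs {0.74, 0.59} → fail.
TB (methods 1·3): 0.63 vs {0.74, 0.44} → fail.
TB (methods 2·3): 0.38 vs {0.59, 0.44} → fail.
5 of 6 fail.

5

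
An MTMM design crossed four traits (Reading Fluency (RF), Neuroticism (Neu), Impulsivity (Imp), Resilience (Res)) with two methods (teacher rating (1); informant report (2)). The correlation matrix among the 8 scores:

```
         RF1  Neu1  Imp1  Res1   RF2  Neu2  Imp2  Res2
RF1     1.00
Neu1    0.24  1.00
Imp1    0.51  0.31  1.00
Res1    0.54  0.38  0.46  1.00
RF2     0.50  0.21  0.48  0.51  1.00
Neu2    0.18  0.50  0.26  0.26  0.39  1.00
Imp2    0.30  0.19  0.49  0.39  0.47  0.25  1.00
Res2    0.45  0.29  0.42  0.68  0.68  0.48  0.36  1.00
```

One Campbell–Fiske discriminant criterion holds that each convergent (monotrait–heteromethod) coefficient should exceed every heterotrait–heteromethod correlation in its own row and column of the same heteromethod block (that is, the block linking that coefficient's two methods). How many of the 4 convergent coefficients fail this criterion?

Checking each validity diagonal entry against its comparison values:
RF (methods 1·2): 0.50 vs {0.18, 0.21, 0.30, 0.48, 0.45, 0.51} → fail.
Neu (methods 1·2): 0.50 vs {0.21, 0.18, 0.19, 0.26, 0.29, 0.26} → pass.
Imp (methods 1·2): 0.49 vs {0.48, 0.30, 0.26, 0.19, 0.42, 0.39} → pass.
Res (methods 1·2): 0.68 vs {0.51, 0.45, 0.26, 0.29, 0.39, 0.42} → pass.
1 of 4 fail.

1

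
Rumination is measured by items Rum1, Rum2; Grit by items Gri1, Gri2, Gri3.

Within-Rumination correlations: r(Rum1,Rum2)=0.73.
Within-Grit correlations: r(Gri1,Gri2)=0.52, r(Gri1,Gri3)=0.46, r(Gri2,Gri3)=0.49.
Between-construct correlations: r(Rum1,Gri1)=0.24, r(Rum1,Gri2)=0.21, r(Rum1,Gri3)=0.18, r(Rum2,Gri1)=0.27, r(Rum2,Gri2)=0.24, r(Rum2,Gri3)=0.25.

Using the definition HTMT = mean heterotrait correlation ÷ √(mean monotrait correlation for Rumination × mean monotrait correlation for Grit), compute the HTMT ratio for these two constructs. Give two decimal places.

0.39

Between-construct mean = 1.39/6 = 0.2317.
Mean within-Rum = 0.73/1 = 0.7300; mean within-Gri = 1.47/3 = 0.4900.
Geometric mean = √(0.7300 × 0.4900) = 0.5981.
HTMT = 0.2317 / 0.5981 = 0.39.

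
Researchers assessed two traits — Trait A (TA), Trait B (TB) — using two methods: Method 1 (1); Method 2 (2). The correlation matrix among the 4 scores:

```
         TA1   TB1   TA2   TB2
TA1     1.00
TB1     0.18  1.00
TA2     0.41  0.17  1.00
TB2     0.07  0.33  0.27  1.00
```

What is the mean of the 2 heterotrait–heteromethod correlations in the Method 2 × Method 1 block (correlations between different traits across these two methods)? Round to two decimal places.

HTHM values (method 2 × method 1): 0.17, 0.07; mean = 0.24/2 = 0.12.

0.12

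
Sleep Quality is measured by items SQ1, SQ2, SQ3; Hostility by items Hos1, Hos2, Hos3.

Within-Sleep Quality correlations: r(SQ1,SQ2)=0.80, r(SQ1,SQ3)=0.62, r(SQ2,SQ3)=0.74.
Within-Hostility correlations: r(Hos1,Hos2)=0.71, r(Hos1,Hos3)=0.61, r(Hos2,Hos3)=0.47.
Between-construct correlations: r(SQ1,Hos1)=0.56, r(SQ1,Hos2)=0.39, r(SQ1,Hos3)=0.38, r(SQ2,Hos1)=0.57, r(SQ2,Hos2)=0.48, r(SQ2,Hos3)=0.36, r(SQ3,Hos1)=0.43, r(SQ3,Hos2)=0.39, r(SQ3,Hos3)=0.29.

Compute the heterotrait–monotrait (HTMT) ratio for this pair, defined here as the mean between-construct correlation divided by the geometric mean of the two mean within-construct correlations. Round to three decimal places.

Mean between = 3.85/9 = 0.4278.
Mean within-SQ = 2.16/3 = 0.7200; mean within-Hos = 1.79/3 = 0.5967.
Geometric mean = √(0.7200 × 0.5967) = 0.6555.
HTMT = 0.4278 / 0.6555 = 0.653.

0.653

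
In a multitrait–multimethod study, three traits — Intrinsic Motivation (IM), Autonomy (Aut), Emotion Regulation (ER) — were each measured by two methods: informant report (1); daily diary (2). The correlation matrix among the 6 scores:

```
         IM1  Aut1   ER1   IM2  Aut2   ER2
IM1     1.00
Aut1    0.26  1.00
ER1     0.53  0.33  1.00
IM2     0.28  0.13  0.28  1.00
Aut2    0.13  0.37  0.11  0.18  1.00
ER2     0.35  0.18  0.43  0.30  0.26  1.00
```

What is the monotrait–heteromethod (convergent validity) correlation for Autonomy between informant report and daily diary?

0.37

Same trait (Aut), different methods: r(Aut1, Aut2) = 0.37.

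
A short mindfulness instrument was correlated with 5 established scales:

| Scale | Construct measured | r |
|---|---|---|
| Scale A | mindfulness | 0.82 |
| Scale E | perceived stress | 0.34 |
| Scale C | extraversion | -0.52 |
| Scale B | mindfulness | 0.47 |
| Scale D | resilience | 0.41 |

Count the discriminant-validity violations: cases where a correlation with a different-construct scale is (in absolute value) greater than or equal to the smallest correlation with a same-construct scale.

Convergent (same construct = mindfulness): Scale A, Scale B.
Smallest convergent = 0.47. Discriminant |r|: 0.34, 0.52, 0.41; count ≥ 0.47 → 1.

1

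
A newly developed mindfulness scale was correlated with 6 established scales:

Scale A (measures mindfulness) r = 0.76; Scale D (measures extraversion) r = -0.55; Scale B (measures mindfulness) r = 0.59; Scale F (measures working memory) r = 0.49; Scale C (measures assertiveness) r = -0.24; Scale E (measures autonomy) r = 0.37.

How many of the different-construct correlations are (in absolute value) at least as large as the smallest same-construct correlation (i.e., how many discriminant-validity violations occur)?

0

Convergent (same construct = mindfulness): Scale A, Scale B.
Smallest convergent = 0.59. Discriminant |r|: 0.55, 0.49, 0.24, 0.37; count ≥ 0.59 → 0.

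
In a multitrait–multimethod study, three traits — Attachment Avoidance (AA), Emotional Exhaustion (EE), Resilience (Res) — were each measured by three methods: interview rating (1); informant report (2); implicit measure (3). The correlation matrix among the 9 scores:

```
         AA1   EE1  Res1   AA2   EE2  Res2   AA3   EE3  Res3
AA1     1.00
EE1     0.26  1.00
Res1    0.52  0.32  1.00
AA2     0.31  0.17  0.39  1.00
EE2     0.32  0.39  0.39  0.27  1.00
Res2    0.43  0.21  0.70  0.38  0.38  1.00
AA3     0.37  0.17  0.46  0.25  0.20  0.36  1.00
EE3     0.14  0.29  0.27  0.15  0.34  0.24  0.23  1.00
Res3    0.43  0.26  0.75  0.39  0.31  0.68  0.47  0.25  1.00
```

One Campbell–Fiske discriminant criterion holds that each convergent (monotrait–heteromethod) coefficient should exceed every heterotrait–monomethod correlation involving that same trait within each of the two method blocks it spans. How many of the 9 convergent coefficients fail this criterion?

5

Convergent coefficients and their comparison sets:
AA (methods 1·2): 0.31 vs {0.26, 0.27, 0.52, 0.38} → fail.
AA (methods 1·3): 0.37 vs {0.26, 0.23, 0.52, 0.47} → fail.
AA (methods 2·3): 0.25 vs {0.27, 0.23, 0.38, 0.47} → fail.
EE (methods 1·2): 0.39 vs {0.26, 0.27, 0.32, 0.38} → pass.
EE (methods 1·3): 0.29 vs {0.26, 0.23, 0.32, 0.25} → fail.
EE (methods 2·3): 0.34 vs {0.27, 0.23, 0.38, 0.25} → fail.
Res (methods 1·2): 0.70 vs {0.52, 0.38, 0.32, 0.38} → pass.
Res (methods 1·3): 0.75 vs {0.52, 0.47, 0.32, 0.25} → pass.
Res (methods 2·3): 0.68 vs {0.38, 0.47, 0.38, 0.25} → pass.
5 of 9 fail.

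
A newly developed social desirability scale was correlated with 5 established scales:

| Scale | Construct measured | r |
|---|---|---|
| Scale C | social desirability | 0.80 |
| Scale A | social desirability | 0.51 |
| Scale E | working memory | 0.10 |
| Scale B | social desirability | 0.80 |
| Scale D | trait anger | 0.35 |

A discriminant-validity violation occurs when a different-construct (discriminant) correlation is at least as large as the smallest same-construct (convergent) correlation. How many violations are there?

0

Convergent (same construct = social desirability): Scale C, Scale A, Scale B.
Smallest convergent = 0.51. Discriminant values: 0.10, 0.35; count ≥ 0.51 → 0.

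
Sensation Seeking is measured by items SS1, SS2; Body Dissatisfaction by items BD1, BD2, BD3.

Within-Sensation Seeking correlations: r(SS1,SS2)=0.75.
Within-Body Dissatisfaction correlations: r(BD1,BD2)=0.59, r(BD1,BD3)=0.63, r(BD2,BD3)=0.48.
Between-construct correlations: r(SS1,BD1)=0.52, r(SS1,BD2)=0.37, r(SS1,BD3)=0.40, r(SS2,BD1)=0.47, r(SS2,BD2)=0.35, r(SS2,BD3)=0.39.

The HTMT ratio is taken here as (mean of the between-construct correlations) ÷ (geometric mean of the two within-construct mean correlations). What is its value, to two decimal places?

Mean between = 2.50/6 = 0.4167.
Mean within-SS = 0.75/1 = 0.7500; mean within-BD = 1.70/3 = 0.5667.
Geometric mean = √(0.7500 × 0.5667) = 0.6519.
HTMT = 0.4167 / 0.6519 = 0.64.

0.64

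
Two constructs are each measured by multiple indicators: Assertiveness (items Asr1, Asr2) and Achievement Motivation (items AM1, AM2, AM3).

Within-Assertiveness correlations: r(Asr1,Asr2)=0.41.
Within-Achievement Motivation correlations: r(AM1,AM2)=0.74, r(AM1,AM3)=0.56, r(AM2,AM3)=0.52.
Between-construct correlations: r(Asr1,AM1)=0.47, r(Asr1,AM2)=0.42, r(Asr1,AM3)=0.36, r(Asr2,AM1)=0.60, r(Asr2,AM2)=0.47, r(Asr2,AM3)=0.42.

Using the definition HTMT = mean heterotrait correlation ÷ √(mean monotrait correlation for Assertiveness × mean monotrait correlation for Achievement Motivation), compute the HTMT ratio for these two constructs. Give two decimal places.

Mean heterotrait r = 2.74/6 = 0.4567.
Mean within-Asr = 0.41/1 = 0.4100; mean within-AM = 1.82/3 = 0.6067.
Geometric mean = √(0.4100 × 0.6067) = 0.4987.
HTMT = 0.4567 / 0.4987 = 0.92.

0.92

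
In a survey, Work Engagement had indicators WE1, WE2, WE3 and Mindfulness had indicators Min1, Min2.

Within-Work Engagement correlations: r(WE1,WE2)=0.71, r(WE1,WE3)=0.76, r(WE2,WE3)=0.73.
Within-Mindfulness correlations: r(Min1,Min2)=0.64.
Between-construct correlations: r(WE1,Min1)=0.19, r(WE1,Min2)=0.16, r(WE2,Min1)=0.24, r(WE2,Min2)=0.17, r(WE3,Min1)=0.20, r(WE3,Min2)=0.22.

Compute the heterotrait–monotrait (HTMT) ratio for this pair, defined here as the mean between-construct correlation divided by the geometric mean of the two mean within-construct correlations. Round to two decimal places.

Mean heterotrait r = 1.18/6 = 0.1967.
Mean within-WE = 2.20/3 = 0.7333; mean within-Min = 0.64/1 = 0.6400.
Geometric mean = √(0.7333 × 0.6400) = 0.6851.
HTMT = 0.1967 / 0.6851 = 0.29.

0.29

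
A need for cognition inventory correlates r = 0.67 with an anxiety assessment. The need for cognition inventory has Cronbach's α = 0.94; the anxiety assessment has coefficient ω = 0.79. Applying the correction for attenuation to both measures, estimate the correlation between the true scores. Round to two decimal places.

0.78

r_true = r_obs / √(r_xx · r_yy) = 0.67 / √(0.94 × 0.79) = 0.67 / √0.7426 = 0.67 / 0.8617 ≈ 0.78.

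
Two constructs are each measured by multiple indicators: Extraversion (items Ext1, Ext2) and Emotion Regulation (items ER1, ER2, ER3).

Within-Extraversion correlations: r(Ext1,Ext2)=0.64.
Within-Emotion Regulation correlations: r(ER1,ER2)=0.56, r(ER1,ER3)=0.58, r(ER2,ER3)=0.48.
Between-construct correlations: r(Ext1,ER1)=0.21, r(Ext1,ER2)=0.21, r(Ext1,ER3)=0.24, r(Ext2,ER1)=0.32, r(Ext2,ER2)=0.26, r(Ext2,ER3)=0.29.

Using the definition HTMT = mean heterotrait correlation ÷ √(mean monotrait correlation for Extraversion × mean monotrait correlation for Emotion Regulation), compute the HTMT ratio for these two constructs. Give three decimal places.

Mean heterotrait r = 1.53/6 = 0.2550.
Mean within-Ext = 0.64/1 = 0.6400; mean within-ER = 1.62/3 = 0.5400.
Geometric mean = √(0.6400 × 0.5400) = 0.5879.
HTMT = 0.2550 / 0.5879 = 0.434.

0.434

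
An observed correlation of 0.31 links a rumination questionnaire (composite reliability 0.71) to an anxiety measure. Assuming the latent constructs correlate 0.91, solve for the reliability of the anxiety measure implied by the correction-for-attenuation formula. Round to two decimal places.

r_true = r_obs / √(r_xx · r_yy) ⇒ 0.91 = 0.31 / √(0.71 · r_yy).
√(0.71 · r_yy) = 0.31 / 0.91 = 0.3407; 0.71 · r_yy = 0.1161; r_yy = 0.1161 / 0.71 ≈ 0.16.

0.16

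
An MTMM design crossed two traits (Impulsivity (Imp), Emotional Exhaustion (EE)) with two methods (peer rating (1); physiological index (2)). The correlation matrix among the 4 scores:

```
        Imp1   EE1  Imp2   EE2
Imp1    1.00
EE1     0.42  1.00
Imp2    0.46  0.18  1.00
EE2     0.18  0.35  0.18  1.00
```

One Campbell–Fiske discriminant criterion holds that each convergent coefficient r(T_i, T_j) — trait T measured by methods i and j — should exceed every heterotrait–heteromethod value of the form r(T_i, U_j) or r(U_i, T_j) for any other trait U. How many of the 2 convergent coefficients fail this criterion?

0

Checking each validity diagonal entry against its comparison values:
Imp (methods 1·2): 0.46 vs {0.18, 0.18} → pass.
EE (methods 1·2): 0.35 vs {0.18, 0.18} → pass.
0 of 2 fail.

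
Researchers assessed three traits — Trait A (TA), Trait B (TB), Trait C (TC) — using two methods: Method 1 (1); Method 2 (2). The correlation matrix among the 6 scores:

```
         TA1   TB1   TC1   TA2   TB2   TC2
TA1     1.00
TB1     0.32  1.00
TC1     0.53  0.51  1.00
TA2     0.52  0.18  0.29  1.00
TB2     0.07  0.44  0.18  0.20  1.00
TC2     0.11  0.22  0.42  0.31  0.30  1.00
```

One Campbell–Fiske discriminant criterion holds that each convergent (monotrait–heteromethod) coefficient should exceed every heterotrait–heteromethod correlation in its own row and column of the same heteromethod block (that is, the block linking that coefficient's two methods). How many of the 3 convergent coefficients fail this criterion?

0

Checking each validity diagonal entry against its comparison values:
TA (methods 1·2): 0.52 vs {0.07, 0.18, 0.11, 0.29} → pass.
TB (methods 1·2): 0.44 vs {0.18, 0.07, 0.22, 0.18} → pass.
TC (methods 1·2): 0.42 vs {0.29, 0.11, 0.18, 0.22} → pass.
0 of 3 fail.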